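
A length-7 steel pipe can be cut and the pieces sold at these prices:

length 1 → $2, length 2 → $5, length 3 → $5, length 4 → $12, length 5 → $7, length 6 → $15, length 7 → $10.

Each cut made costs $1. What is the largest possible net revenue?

17

Let net[k] be the best obtainable value from length k. For each k, try every first piece i and keep the best of price[i] + net[k−i] minus the 1 cut fee when i<k.
net[1] = 2
net[2] = 5
net[3] = 6  (first piece 1, then net[2]=5)
net[4] = 12
net[5] = 13  (first piece 1, then net[4]=12)
net[6] = 16  (first piece 2, then net[4]=12)
net[7] = 17  (first piece 1, then net[6]=16)
One optimal plan: pieces 4 + 2 + 1 (2 cuts) → $19 − $2 = $17.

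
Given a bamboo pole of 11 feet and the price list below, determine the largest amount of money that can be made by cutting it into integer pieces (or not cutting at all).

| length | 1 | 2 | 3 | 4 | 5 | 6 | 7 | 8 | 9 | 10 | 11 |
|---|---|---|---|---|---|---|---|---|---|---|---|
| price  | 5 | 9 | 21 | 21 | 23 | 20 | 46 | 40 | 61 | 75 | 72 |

Build v[k] bottom-up: v[k] = max over allowed piece i of (p[i] + v[k−i]).
v[1] = 5
v[2] = 10  (first piece 1, then v[1]=5)
v[3] = 21
v[4] = 26  (first piece 1, then v[3]=21)
v[5] = 31  (first piece 1, then v[4]=26)
v[6] = 42  (first piece 3, then v[3]=21)
v[7] = 47  (first piece 1, then v[6]=42)
v[8] = 52  (first piece 1, then v[7]=47)
v[9] = 63  (first piece 3, then v[6]=42)
v[10] = 75
v[11] = 80  (first piece 1, then v[10]=75)
One optimal cutting: 10 + 1 → $75 + $5 = $80.

80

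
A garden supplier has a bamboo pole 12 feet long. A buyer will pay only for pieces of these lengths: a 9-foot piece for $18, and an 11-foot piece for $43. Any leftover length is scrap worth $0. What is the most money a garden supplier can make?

Consider every possible first cut. f[k] is the best of p[i]+f[k−i] over all sellable i≤k.
f[1] = 0
f[2] = 0
f[3] = 0
f[4] = 0
f[5] = 0
f[6] = 0
f[7] = 0
f[8] = 0
f[9] = 18
f[10] = 18
f[11] = max(18+0, 43+0) = 43
f[12] = max(18+0, 43+0) = 43
One optimal cutting: pieces 11 with 1 foot of scrap → $43.

43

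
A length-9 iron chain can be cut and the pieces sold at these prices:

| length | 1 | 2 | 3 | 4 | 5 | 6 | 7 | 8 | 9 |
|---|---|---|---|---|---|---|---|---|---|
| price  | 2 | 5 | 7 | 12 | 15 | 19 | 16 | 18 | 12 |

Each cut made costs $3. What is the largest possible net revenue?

Let v[k] be the best obtainable value from length k. For each k, try every first piece i and keep the best of price[i] + v[k−i] minus the 3 cut fee when i<k.
v[1] = 2
v[2] = max(2+2-3, 5+0) = 5
v[3] = max(2+5-3, 5+2-3, 7+0) = 7
v[4] = max(2+7-3, 5+5-3, 7+2-3, 12+0) = 12
v[5] = max(2+12-3, 5+7-3, 7+5-3, 12+2-3, 15+0) = 15
v[6] = max(2+15-3, 5+12-3, 7+7-3, 12+5-3, 15+2-3, 19+0) = 19
v[7] = max(2+19-3, 5+15-3, 7+12-3, …, 19+2-3, 16+0) = 18
v[8] = max(2+18-3, 5+19-3, 7+15-3, …, 16+2-3, 18+0) = 21
v[9] = max(2+21-3, 5+18-3, 7+19-3, …, 18+2-3, 12+0) = 24
One optimal plan: pieces 5 + 4 (1 cut) → $27 − $3 = $24.

24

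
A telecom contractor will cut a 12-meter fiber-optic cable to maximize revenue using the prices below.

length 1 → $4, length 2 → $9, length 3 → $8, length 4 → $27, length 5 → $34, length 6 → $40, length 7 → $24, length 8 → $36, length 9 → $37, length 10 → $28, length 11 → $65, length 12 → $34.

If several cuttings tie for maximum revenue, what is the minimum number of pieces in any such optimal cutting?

Let r[k] be the best obtainable value from length k. For each k, try every first piece i and keep the best of price[i] + r[k−i].
r[1] = 4
r[2] = max(4+4, 9+0) = 9
r[3] = max(4+9, 9+4, 8+0) = 13
r[4] = max(4+13, 9+9, 8+4, 27+0) = 27
r[5] = max(4+27, 9+13, 8+9, 27+4, 34+0) = 34
r[6] = max(4+34, 9+27, 8+13, 27+9, 34+4, 40+0) = 40
r[7] = max(4+40, 9+34, 8+27, …, 40+4, 24+0) = 44
r[8] = max(4+44, 9+40, 8+34, …, 24+4, 36+0) = 54
r[9] = max(4+54, 9+44, 8+40, …, 36+4, 37+0) = 61
r[10] = max(4+61, 9+54, 8+44, …, 37+4, 28+0) = 68
r[11] = max(4+68, 9+61, 8+54, …, 28+4, 65+0) = 74
r[12] = max(4+74, 9+68, 8+61, …, 65+4, 34+0) = 81
Maximum revenue is $81.
Now minimize piece count subject to staying optimal: for each k, pieces[k] = 1 + min over i with p[i]+r[k−i]=r[k] of pieces[k−i].
pieces[9] = 2
pieces[10] = 2
pieces[11] = 2
pieces[12] = 3

3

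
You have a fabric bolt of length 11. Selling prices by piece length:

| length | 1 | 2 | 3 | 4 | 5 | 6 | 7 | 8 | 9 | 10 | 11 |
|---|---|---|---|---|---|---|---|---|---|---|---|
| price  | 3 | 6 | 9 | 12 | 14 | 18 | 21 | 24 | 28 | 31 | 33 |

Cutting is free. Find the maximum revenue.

Build r[k] bottom-up: r[k] = max over allowed piece i of (p[i] + r[k−i]).
r[1] = 3
r[2] = max(3+3, 6+0) = 6
r[3] = max(3+6, 6+3, 9+0) = 9
r[4] = max(3+9, 6+6, 9+3, 12+0) = 12
r[5] = max(3+12, 6+9, 9+6, 12+3, 14+0) = 15
r[6] = max(3+15, 6+12, 9+9, 12+6, 14+3, 18+0) = 18
r[7] = max(3+18, 6+15, 9+12, …, 18+3, 21+0) = 21
r[8] = max(3+21, 6+18, 9+15, …, 21+3, 24+0) = 24
r[9] = max(3+24, 6+21, 9+18, …, 24+3, 28+0) = 28
r[10] = max(3+28, 6+24, 9+21, …, 28+3, 31+0) = 31
r[11] = max(3+31, 6+28, 9+24, …, 31+3, 33+0) = 34
One optimal cutting: 9 + 1 + 1 → $28 + $3 + $3 = $34.

34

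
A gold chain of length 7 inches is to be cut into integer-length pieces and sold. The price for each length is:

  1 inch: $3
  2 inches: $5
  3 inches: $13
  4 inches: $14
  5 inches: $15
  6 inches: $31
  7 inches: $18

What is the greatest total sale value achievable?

Consider every possible first cut. v[k] is the best of p[i]+v[k−i] over all sellable i≤k.
v[1] = 3
v[2] = 6  (first piece 1, then v[1]=3)
v[3] = 13
v[4] = 16  (first piece 1, then v[3]=13)
v[5] = 19  (first piece 1, then v[4]=16)
v[6] = 31
v[7] = 34  (first piece 1, then v[6]=31)
One optimal cutting: 6 + 1 → $31 + $3 = $34.

34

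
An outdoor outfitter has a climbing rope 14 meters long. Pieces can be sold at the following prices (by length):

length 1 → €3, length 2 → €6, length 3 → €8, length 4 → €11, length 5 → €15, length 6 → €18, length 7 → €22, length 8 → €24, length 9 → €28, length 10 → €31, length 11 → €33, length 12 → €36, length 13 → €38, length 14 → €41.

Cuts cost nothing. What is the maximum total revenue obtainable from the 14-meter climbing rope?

44

Let r[k] be the best obtainable value from length k. For each k, try every first piece i and keep the best of price[i] + r[k−i].
r[1] = 3
r[2] = 6  (first piece 1, then r[1]=3)
r[3] = 9  (first piece 1, then r[2]=6)
r[4] = 12  (first piece 1, then r[3]=9)
r[5] = 15  (first piece 1, then r[4]=12)
r[6] = 18  (first piece 1, then r[5]=15)
r[7] = 22
r[8] = 25  (first piece 1, then r[7]=22)
r[9] = 28  (first piece 1, then r[8]=25)
r[10] = 31  (first piece 1, then r[9]=28)
r[11] = 34  (first piece 1, then r[10]=31)
r[12] = 37  (first piece 1, then r[11]=34)
r[13] = 40  (first piece 1, then r[12]=37)
r[14] = 44  (first piece 7, then r[7]=22)
One optimal cutting: 7 + 7 → €22 + €22 = €44.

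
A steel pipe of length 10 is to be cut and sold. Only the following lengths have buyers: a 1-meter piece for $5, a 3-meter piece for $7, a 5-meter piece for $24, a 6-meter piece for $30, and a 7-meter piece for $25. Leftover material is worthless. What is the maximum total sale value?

Let r[k] be the best obtainable value from length k. For each k, try every first piece i and keep the best of price[i] + r[k−i].
r[1] = 5
r[2] = 10  (first piece 1, then r[1]=5)
r[3] = 15  (first piece 1, then r[2]=10)
r[4] = 20  (first piece 1, then r[3]=15)
r[5] = 25  (first piece 1, then r[4]=20)
r[6] = 30  (first piece 1, then r[5]=25)
r[7] = 35  (first piece 1, then r[6]=30)
r[8] = 40  (first piece 1, then r[7]=35)
r[9] = 45  (first piece 1, then r[8]=40)
r[10] = 50  (first piece 1, then r[9]=45)
One optimal cutting: 1 + 1 + 1 + 1 + 1 + 1 + 1 + 1 + 1 + 1 → $50.

50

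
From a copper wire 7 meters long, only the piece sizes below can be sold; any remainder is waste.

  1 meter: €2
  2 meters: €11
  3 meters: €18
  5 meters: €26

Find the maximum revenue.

40

Build f[k] bottom-up: f[k] = max over allowed piece i of (p[i] + f[k−i]).
f[1] = 2
f[2] = max(2+2, 11+0) = 11
f[3] = max(2+11, 11+2, 18+0) = 18
f[4] = max(2+18, 11+11, 18+2) = 22
f[5] = max(2+22, 11+18, 18+11, 26+0) = 29
f[6] = max(2+29, 11+22, 18+18, 26+2) = 36
f[7] = max(2+36, 11+29, 18+22, 26+11) = 40
One optimal cutting: 3 + 2 + 2 → €40.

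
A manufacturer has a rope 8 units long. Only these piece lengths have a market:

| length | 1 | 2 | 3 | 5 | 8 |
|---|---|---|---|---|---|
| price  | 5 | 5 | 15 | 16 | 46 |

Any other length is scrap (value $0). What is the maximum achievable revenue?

Let best[k] be the best obtainable value from length k. For each k, try every first piece i and keep the best of price[i] + best[k−i].
best[1] = 5
best[2] = 10  (first piece 1, then best[1]=5)
best[3] = 15  (first piece 1, then best[2]=10)
best[4] = 20  (first piece 1, then best[3]=15)
best[5] = 25  (first piece 1, then best[4]=20)
best[6] = 30  (first piece 1, then best[5]=25)
best[7] = 35  (first piece 1, then best[6]=30)
best[8] = 46
One optimal cutting: 8 → $46.

46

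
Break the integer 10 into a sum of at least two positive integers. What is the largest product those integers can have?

Define g[k] = max over 1≤i<k of i · max(k−i, g[k−i]); the inner max lets the remainder stay uncut if that's better.
Small cases: g[2]=1.
g[3] = 1×max(2,1) = 1×2 = 2
g[4] = 2×max(2,1) = 2×2 = 4
g[5] = 2×max(3,2) = 2×3 = 6
g[6] = 3×max(3,2) = 3×3 = 9
g[7] = 2×max(5,6) = 2×6 = 12
g[8] = 2×max(6,9) = 2×9 = 18
g[9] = 3×max(6,9) = 3×9 = 27
g[10] = 2×max(8,18) = 2×18 = 36
One optimal split: 3 + 3 + 2 + 2; product 3×3×2×2 = 36.

36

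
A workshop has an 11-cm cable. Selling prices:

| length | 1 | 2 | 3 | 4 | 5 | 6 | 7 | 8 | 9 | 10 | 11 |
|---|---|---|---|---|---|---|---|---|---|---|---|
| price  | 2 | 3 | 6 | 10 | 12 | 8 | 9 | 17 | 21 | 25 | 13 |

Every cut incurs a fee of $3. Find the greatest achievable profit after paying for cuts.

Let v[k] be the best obtainable value from length k. For each k, try every first piece i and keep the best of price[i] + v[k−i] minus the 3 cut fee when i<k.
v[1] = 2
v[2] = 3
v[3] = 6
v[4] = 10
v[5] = 12
v[6] = 11  (first piece 1, then v[5]=12)
v[7] = 13  (first piece 3, then v[4]=10)
v[8] = 17  (first piece 4, then v[4]=10)
v[9] = 21
v[10] = 25
v[11] = 24  (first piece 1, then v[10]=25)
One optimal plan: pieces 10 + 1 (1 cut) → $27 − $3 = $24.

24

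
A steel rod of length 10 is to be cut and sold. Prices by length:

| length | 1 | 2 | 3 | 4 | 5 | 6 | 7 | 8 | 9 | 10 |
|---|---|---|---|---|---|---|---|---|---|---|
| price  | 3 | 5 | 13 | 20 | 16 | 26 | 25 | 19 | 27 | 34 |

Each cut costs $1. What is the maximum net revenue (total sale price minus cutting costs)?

Build net[k] bottom-up: net[k] = max over allowed piece i of (p[i] + net[k−i]) − 1 per cut.
net[1] = 3
net[2] = 5  (first piece 1, then net[1]=3)
net[3] = 13
net[4] = 20
net[5] = 22  (first piece 1, then net[4]=20)
net[6] = 26
net[7] = 32  (first piece 3, then net[4]=20)
net[8] = 39  (first piece 4, then net[4]=20)
net[9] = 41  (first piece 1, then net[8]=39)
net[10] = 45  (first piece 4, then net[6]=26)
One optimal plan: pieces 6 + 4 (1 cut) → $46 − $1 = $45.

45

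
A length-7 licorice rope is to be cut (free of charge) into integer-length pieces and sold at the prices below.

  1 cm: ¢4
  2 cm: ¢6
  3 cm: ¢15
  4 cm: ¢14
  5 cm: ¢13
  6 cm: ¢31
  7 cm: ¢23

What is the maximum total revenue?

35

Let r[k] be the best obtainable value from length k. For each k, try every first piece i and keep the best of price[i] + r[k−i].
r[1] = 4
r[2] = max(4+4, 6+0) = 8
r[3] = max(4+8, 6+4, 15+0) = 15
r[4] = max(4+15, 6+8, 15+4, 14+0) = 19
r[5] = max(4+19, 6+15, 15+8, 14+4, 13+0) = 23
r[6] = max(4+23, 6+19, 15+15, 14+8, 13+4, 31+0) = 31
r[7] = max(4+31, 6+23, 15+19, …, 31+4, 23+0) = 35
One optimal cutting: 6 + 1 → ¢31 + ¢4 = ¢35.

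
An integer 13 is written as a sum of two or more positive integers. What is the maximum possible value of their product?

Fill P[k] for k=2..13: at each k try every first piece i and multiply by the better of (k−i) uncut or P[k−i].
P[2] = 1·max(1,0) = 1·1 = 1
P[3] = max(1·2, 2·1) = 2
P[4] = max(1·3, 2·2, 3·1) = 4
P[5] = max(1·4, 2·3, 3·2, 4·1) = 6
P[6] = max(1·6, 2·4, 3·3, 4·2, 5·1) = 9
P[7] = max(1·9, 2·6, 3·4, 4·3, 5·2, 6·1) = 12
P[8] = max(1·12, 2·9, 3·6, …, 6·2, 7·1) = 18
P[9] = max(1·18, 2·12, 3·9, …, 7·2, 8·1) = 27
P[10] = max(1·27, 2·18, 3·12, …, 8·2, 9·1) = 36
P[11] = max(1·36, 2·27, 3·18, …, 9·2, 10·1) = 54
P[12] = max(1·54, 2·36, 3·27, …, 10·2, 11·1) = 81
P[13] = max(1·81, 2·54, 3·36, …, 11·2, 12·1) = 108
One optimal split: 3 + 3 + 3 + 2 + 2; product 3·3·3·2·2 = 108.

108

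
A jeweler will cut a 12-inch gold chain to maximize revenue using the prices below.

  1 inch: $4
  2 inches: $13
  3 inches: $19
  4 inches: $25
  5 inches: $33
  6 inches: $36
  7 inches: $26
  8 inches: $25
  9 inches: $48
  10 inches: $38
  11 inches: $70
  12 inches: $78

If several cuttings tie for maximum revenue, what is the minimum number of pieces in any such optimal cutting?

Let r[k] be the best obtainable value from length k. For each k, try every first piece i and keep the best of price[i] + r[k−i].
r[1] = 4
r[2] = max(4+4, 13+0) = 13
r[3] = max(4+13, 13+4, 19+0) = 19
r[4] = max(4+19, 13+13, 19+4, 25+0) = 26
r[5] = max(4+26, 13+19, 19+13, 25+4, 33+0) = 33
r[6] = max(4+33, 13+26, 19+19, 25+13, 33+4, 36+0) = 39
r[7] = max(4+39, 13+33, 19+26, …, 36+4, 26+0) = 46
r[8] = max(4+46, 13+39, 19+33, …, 26+4, 25+0) = 52
r[9] = max(4+52, 13+46, 19+39, …, 25+4, 48+0) = 59
r[10] = max(4+59, 13+52, 19+46, …, 48+4, 38+0) = 66
r[11] = max(4+66, 13+59, 19+52, …, 38+4, 70+0) = 72
r[12] = max(4+72, 13+66, 19+59, …, 70+4, 78+0) = 79
Maximum revenue is $79.
Now minimize piece count subject to staying optimal: for each k, pieces[k] = 1 + min over i with p[i]+r[k−i]=r[k] of pieces[k−i].
pieces[9] = 3
pieces[10] = 2
pieces[11] = 4
pieces[12] = 3

3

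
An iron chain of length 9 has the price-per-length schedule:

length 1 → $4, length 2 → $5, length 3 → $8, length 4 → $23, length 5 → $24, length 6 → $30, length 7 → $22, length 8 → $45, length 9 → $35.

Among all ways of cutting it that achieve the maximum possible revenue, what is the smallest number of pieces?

Let r[k] be the best obtainable value from length k. For each k, try every first piece i and keep the best of price[i] + r[k−i].
r[1] = 4
r[2] = max(4+4, 5+0) = 8
r[3] = max(4+8, 5+4, 8+0) = 12
r[4] = max(4+12, 5+8, 8+4, 23+0) = 23
r[5] = max(4+23, 5+12, 8+8, 23+4, 24+0) = 27
r[6] = max(4+27, 5+23, 8+12, 23+8, 24+4, 30+0) = 31
r[7] = max(4+31, 5+27, 8+23, …, 30+4, 22+0) = 35
r[8] = max(4+35, 5+31, 8+27, …, 22+4, 45+0) = 46
r[9] = max(4+46, 5+35, 8+31, …, 45+4, 35+0) = 50
Maximum revenue is $50.
Now minimize piece count subject to staying optimal: for each k, pieces[k] = 1 + min over i with p[i]+r[k−i]=r[k] of pieces[k−i].
pieces[6] = 3
pieces[7] = 4
pieces[8] = 2
pieces[9] = 3

3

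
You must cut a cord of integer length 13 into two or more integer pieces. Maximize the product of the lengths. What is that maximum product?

108

Define g[k] = max over 1≤i<k of i · max(k−i, g[k−i]); the inner max lets the remainder stay uncut if that's better.
g[2] = 1*max(1,0) = 1*1 = 1
g[3] = 1*max(2,1) = 1*2 = 2
g[4] = 2*max(2,1) = 2*2 = 4
g[5] = 2*max(3,2) = 2*3 = 6
g[6] = 3*max(3,2) = 3*3 = 9
g[7] = 2*max(5,6) = 2*6 = 12
g[8] = 2*max(6,9) = 2*9 = 18
g[9] = 3*max(6,9) = 3*9 = 27
g[10] = 2*max(8,18) = 2*18 = 36
g[11] = 2*max(9,27) = 2*27 = 54
g[12] = 3*max(9,27) = 3*27 = 81
g[13] = 2*max(11,54) = 2*54 = 108
One optimal split: 3 + 3 + 3 + 2 + 2; product 3*3*3*2*2 = 108.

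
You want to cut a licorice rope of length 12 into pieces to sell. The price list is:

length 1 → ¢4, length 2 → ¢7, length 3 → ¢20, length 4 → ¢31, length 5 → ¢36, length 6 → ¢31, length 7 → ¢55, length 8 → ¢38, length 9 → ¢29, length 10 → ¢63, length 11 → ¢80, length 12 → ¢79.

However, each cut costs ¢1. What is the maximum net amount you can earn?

Let r[k] be the best obtainable value from length k. For each k, try every first piece i and keep the best of price[i] + r[k−i] minus the 1 cut fee when i<k.
r[1] = 4
r[2] = 7  (first piece 1, then r[1]=4)
r[3] = 20
r[4] = 31
r[5] = 36
r[6] = 39  (first piece 1, then r[5]=36)
r[7] = 55
r[8] = 61  (first piece 4, then r[4]=31)
r[9] = 66  (first piece 4, then r[5]=36)
r[10] = 74  (first piece 3, then r[7]=55)
r[11] = 85  (first piece 4, then r[7]=55)
r[12] = 91  (first piece 4, then r[8]=61)
One optimal plan: pieces 4 + 4 + 4 (2 cuts) → ¢93 − ¢2 = ¢91.

91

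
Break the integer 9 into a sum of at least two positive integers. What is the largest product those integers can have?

27

Fill prod[k] for k=2..9: at each k try every first piece i and multiply by the better of (k−i) uncut or prod[k−i].
prod[2] = 1·max(1,0) = 1·1 = 1
prod[3] = 1·max(2,1) = 1·2 = 2
prod[4] = 2·max(2,1) = 2·2 = 4
prod[5] = 2·max(3,2) = 2·3 = 6
prod[6] = 3·max(3,2) = 3·3 = 9
prod[7] = 2·max(5,6) = 2·6 = 12
prod[8] = 2·max(6,9) = 2·9 = 18
prod[9] = 3·max(6,9) = 3·9 = 27
One optimal split: 3 + 3 + 3; product 3·3·3 = 27.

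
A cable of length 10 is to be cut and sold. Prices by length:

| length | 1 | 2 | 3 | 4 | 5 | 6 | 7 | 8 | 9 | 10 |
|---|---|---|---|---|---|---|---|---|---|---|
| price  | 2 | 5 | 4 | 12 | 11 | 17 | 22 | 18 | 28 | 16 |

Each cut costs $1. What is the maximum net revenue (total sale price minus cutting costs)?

29

Build net[k] bottom-up: net[k] = max over allowed piece i of (p[i] + net[k−i]) − 1 per cut.
net[1] = 2
net[2] = 5
net[3] = 6  (first piece 1, then net[2]=5)
net[4] = 12
net[5] = 13  (first piece 1, then net[4]=12)
net[6] = 17
net[7] = 22
net[8] = 23  (first piece 1, then net[7]=22)
net[9] = 28
net[10] = 29  (first piece 1, then net[9]=28)
One optimal plan: pieces 9 + 1 (1 cut) → $30 − $1 = $29.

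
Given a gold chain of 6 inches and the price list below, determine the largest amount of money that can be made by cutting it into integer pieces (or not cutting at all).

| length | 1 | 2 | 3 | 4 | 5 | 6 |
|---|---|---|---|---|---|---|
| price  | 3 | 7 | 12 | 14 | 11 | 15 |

24

Let R[k] be the best obtainable value from length k. For each k, try every first piece i and keep the best of price[i] + R[k−i].
R[1] = 3
R[2] = 7
R[3] = 12
R[4] = 15  (first piece 1, then R[3]=12)
R[5] = 19  (first piece 2, then R[3]=12)
R[6] = 24  (first piece 3, then R[3]=12)
One optimal cutting: 3 + 3 → $12 + $12 = $24.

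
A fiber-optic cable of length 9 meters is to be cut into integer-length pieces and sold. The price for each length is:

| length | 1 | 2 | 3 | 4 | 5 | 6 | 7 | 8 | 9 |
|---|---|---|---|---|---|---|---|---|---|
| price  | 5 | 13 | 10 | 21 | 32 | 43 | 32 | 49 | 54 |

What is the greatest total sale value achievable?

61

Consider every possible first cut. best[k] is the best of p[i]+best[k−i] over all sellable i≤k.
best[1] = 5
best[2] = 13
best[3] = 18  (first piece 1, then best[2]=13)
best[4] = 26  (first piece 2, then best[2]=13)
best[5] = 32
best[6] = 43
best[7] = 48  (first piece 1, then best[6]=43)
best[8] = 56  (first piece 2, then best[6]=43)
best[9] = 61  (first piece 1, then best[8]=56)
One optimal cutting: 6 + 2 + 1 → $43 + $13 + $5 = $61.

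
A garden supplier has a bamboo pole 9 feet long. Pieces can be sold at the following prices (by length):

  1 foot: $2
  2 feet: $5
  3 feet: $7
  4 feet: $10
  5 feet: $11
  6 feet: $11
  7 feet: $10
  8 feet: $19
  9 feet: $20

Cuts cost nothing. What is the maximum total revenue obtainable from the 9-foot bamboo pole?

22

Let v[k] be the best obtainable value from length k. For each k, try every first piece i and keep the best of price[i] + v[k−i].
v[1] = 2
v[2] = max(2+2, 5+0) = 5
v[3] = max(2+5, 5+2, 7+0) = 7
v[4] = max(2+7, 5+5, 7+2, 10+0) = 10
v[5] = max(2+10, 5+7, 7+5, 10+2, 11+0) = 12
v[6] = max(2+12, 5+10, 7+7, 10+5, 11+2, 11+0) = 15
v[7] = max(2+15, 5+12, 7+10, …, 11+2, 10+0) = 17
v[8] = max(2+17, 5+15, 7+12, …, 10+2, 19+0) = 20
v[9] = max(2+20, 5+17, 7+15, …, 19+2, 20+0) = 22
One optimal cutting: 2 + 2 + 2 + 2 + 1 → $5 + $5 + $5 + $5 + $2 = $22.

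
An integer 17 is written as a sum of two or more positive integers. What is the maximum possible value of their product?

Let m[k] be the best product for length k (with at least one cut). For each first piece i, the rest contributes max(k−i, m[k−i]).
m[2] = 1·max(1,0) = 1·1 = 1
m[3] = 1·max(2,1) = 1·2 = 2
m[4] = 2·max(2,1) = 2·2 = 4
m[5] = 2·max(3,2) = 2·3 = 6
m[6] = 3·max(3,2) = 3·3 = 9
m[7] = 2·max(5,6) = 2·6 = 12
m[8] = 2·max(6,9) = 2·9 = 18
m[9] = 3·max(6,9) = 3·9 = 27
m[10] = 2·max(8,18) = 2·18 = 36
m[11] = 2·max(9,27) = 2·27 = 54
m[12] = 3·max(9,27) = 3·27 = 81
m[13] = 2·max(11,54) = 2·54 = 108
m[14] = 2·max(12,81) = 2·81 = 162
m[15] = 3·max(12,81) = 3·81 = 243
m[16] = 2·max(14,162) = 2·162 = 324
m[17] = 2·max(15,243) = 2·243 = 486
One optimal split: 3 + 3 + 3 + 3 + 3 + 2; product 3·3·3·3·3·2 = 486.

486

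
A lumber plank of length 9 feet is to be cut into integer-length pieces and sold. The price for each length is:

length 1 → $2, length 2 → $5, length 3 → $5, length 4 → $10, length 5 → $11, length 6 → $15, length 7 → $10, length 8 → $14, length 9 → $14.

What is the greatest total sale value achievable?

Let v[k] be the best obtainable value from length k. For each k, try every first piece i and keep the best of price[i] + v[k−i].
v[1] = 2
v[2] = 5
v[3] = 7  (first piece 1, then v[2]=5)
v[4] = 10  (first piece 2, then v[2]=5)
v[5] = 12  (first piece 1, then v[4]=10)
v[6] = 15  (first piece 2, then v[4]=10)
v[7] = 17  (first piece 1, then v[6]=15)
v[8] = 20  (first piece 2, then v[6]=15)
v[9] = 22  (first piece 1, then v[8]=20)
One optimal cutting: 2 + 2 + 2 + 2 + 1 → $5 + $5 + $5 + $5 + $2 = $22.

22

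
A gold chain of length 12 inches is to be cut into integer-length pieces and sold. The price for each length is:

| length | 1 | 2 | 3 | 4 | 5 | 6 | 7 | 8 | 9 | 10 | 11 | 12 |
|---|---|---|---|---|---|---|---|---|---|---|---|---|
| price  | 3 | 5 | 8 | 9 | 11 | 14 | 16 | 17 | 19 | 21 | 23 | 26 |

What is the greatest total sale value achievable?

Let best[k] be the best obtainable value from length k. For each k, try every first piece i and keep the best of price[i] + best[k−i].
best[1] = 3
best[2] = 6  (first piece 1, then best[1]=3)
best[3] = 9  (first piece 1, then best[2]=6)
best[4] = 12  (first piece 1, then best[3]=9)
best[5] = 15  (first piece 1, then best[4]=12)
best[6] = 18  (first piece 1, then best[5]=15)
best[7] = 21  (first piece 1, then best[6]=18)
best[8] = 24  (first piece 1, then best[7]=21)
best[9] = 27  (first piece 1, then best[8]=24)
best[10] = 30  (first piece 1, then best[9]=27)
best[11] = 33  (first piece 1, then best[10]=30)
best[12] = 36  (first piece 1, then best[11]=33)
One optimal cutting: 1 + 1 + 1 + 1 + 1 + 1 + 1 + 1 + 1 + 1 + 1 + 1 → $3 + $3 + $3 + $3 + $3 + $3 + $3 + $3 + $3 + $3 + $3 + $3 = $36.

36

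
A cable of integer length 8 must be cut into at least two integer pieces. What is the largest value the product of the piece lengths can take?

18

Fill g[k] for k=2..8: at each k try every first piece i and multiply by the better of (k−i) uncut or g[k−i].
Small cases: g[2]=1, g[3]=2.
g[4] = 2·max(2,1) = 2·2 = 4
g[5] = 2·max(3,2) = 2·3 = 6
g[6] = 3·max(3,2) = 3·3 = 9
g[7] = 2·max(5,6) = 2·6 = 12
g[8] = 2·max(6,9) = 2·9 = 18
One optimal split: 3 + 3 + 2; product 3·3·2 = 18.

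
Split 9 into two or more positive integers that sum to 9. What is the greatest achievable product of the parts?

27

Let g[k] be the best product for length k (with at least one cut). For each first piece i, the rest contributes max(k−i, g[k−i]).
g[2] = 1·max(1,0) = 1·1 = 1
g[3] = 1·max(2,1) = 1·2 = 2
g[4] = 2·max(2,1) = 2·2 = 4
g[5] = 2·max(3,2) = 2·3 = 6
g[6] = 3·max(3,2) = 3·3 = 9
g[7] = 2·max(5,6) = 2·6 = 12
g[8] = 2·max(6,9) = 2·9 = 18
g[9] = 3·max(6,9) = 3·9 = 27
One optimal split: 3 + 3 + 3; product 3·3·3 = 27.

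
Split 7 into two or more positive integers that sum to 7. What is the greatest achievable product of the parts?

12

Let m[k] be the best product for length k (with at least one cut). For each first piece i, the rest contributes max(k−i, m[k−i]).
m[2] = 1·max(1,0) = 1·1 = 1
m[3] = max(1·2, 2·1) = 2
m[4] = max(1·3, 2·2, 3·1) = 4
m[5] = max(1·4, 2·3, 3·2, 4·1) = 6
m[6] = max(1·6, 2·4, 3·3, 4·2, 5·1) = 9
m[7] = max(1·9, 2·6, 3·4, 4·3, 5·2, 6·1) = 12
One optimal split: 3 + 2 + 2; product 3·2·2 = 12.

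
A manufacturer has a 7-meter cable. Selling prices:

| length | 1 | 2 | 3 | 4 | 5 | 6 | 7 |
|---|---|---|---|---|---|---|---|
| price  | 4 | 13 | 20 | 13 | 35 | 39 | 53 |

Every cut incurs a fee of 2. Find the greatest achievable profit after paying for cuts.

Consider every possible first cut. r[k] is the best of p[i]+r[k−i] over all sellable i≤k, charging 2 whenever i<k.
r[1] = 4
r[2] = max(4+4-2, 13+0) = 13
r[3] = max(4+13-2, 13+4-2, 20+0) = 20
r[4] = max(4+20-2, 13+13-2, 20+4-2, 13+0) = 24
r[5] = max(4+24-2, 13+20-2, 20+13-2, 13+4-2, 35+0) = 35
r[6] = max(4+35-2, 13+24-2, 20+20-2, 13+13-2, 35+4-2, 39+0) = 39
r[7] = max(4+39-2, 13+35-2, 20+24-2, …, 39+4-2, 53+0) = 53
Best is to make no cuts and sell whole for 53.

53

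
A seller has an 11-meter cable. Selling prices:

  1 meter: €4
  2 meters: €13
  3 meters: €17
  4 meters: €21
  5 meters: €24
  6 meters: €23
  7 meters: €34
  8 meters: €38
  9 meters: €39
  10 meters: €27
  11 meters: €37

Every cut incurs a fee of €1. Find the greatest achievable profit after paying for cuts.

65

Consider every possible first cut. r[k] is the best of p[i]+r[k−i] over all sellable i≤k, charging 1 whenever i<k.
r[1] = 4
r[2] = max(4+4-1, 13+0) = 13
r[3] = max(4+13-1, 13+4-1, 17+0) = 17
r[4] = max(4+17-1, 13+13-1, 17+4-1, 21+0) = 25
r[5] = max(4+25-1, 13+17-1, 17+13-1, 21+4-1, 24+0) = 29
r[6] = max(4+29-1, 13+25-1, 17+17-1, 21+13-1, 24+4-1, 23+0) = 37
r[7] = max(4+37-1, 13+29-1, 17+25-1, …, 23+4-1, 34+0) = 41
r[8] = max(4+41-1, 13+37-1, 17+29-1, …, 34+4-1, 38+0) = 49
r[9] = max(4+49-1, 13+41-1, 17+37-1, …, 38+4-1, 39+0) = 53
r[10] = max(4+53-1, 13+49-1, 17+41-1, …, 39+4-1, 27+0) = 61
r[11] = max(4+61-1, 13+53-1, 17+49-1, …, 27+4-1, 37+0) = 65
One optimal plan: pieces 3 + 2 + 2 + 2 + 2 (4 cuts) → €69 − €4 = €65.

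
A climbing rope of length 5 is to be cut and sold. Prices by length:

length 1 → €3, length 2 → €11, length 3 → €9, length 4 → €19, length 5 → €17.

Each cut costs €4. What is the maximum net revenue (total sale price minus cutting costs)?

18

Consider every possible first cut. net[k] is the best of p[i]+net[k−i] over all sellable i≤k, charging 4 whenever i<k.
net[1] = 3
net[2] = 11
net[3] = 10  (first piece 1, then net[2]=11)
net[4] = 19
net[5] = 18  (first piece 1, then net[4]=19)
One optimal plan: pieces 4 + 1 (1 cut) → €22 − €4 = €18.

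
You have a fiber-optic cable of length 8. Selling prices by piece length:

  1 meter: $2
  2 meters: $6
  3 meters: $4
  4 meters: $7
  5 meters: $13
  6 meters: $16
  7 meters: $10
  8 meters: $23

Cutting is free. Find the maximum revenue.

Consider every possible first cut. v[k] is the best of p[i]+v[k−i] over all sellable i≤k.
v[1] = 2
v[2] = max(2+2, 6+0) = 6
v[3] = max(2+6, 6+2, 4+0) = 8
v[4] = max(2+8, 6+6, 4+2, 7+0) = 12
v[5] = max(2+12, 6+8, 4+6, 7+2, 13+0) = 14
v[6] = max(2+14, 6+12, 4+8, 7+6, 13+2, 16+0) = 18
v[7] = max(2+18, 6+14, 4+12, …, 16+2, 10+0) = 20
v[8] = max(2+20, 6+18, 4+14, …, 10+2, 23+0) = 24
One optimal cutting: 2 + 2 + 2 + 2 → $6 + $6 + $6 + $6 = $24.

24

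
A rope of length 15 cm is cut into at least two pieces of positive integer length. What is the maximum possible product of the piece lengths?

243

Define g[k] = max over 1≤i<k of i · max(k−i, g[k−i]); the inner max lets the remainder stay uncut if that's better.
g[2] = 1×max(1,0) = 1×1 = 1
g[3] = 1×max(2,1) = 1×2 = 2
g[4] = 2×max(2,1) = 2×2 = 4
g[5] = 2×max(3,2) = 2×3 = 6
g[6] = 3×max(3,2) = 3×3 = 9
g[7] = 2×max(5,6) = 2×6 = 12
g[8] = 2×max(6,9) = 2×9 = 18
g[9] = 3×max(6,9) = 3×9 = 27
g[10] = 2×max(8,18) = 2×18 = 36
g[11] = 2×max(9,27) = 2×27 = 54
g[12] = 3×max(9,27) = 3×27 = 81
g[13] = 2×max(11,54) = 2×54 = 108
g[14] = 2×max(12,81) = 2×81 = 162
g[15] = 3×max(12,81) = 3×81 = 243
One optimal split: 3 + 3 + 3 + 3 + 3; product 3×3×3×3×3 = 243.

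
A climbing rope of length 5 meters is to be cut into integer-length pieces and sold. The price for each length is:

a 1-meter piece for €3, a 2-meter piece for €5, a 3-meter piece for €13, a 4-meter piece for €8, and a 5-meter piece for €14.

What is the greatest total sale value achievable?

Build R[k] bottom-up: R[k] = max over allowed piece i of (p[i] + R[k−i]).
R[1] = 3
R[2] = 6  (first piece 1, then R[1]=3)
R[3] = 13
R[4] = 16  (first piece 1, then R[3]=13)
R[5] = 19  (first piece 1, then R[4]=16)
One optimal cutting: 3 + 1 + 1 → €13 + €3 + €3 = €19.

19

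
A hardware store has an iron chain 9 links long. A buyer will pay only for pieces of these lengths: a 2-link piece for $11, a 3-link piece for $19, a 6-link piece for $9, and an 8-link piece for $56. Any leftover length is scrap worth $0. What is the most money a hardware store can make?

Let best[k] be the best obtainable value from length k. For each k, try every first piece i and keep the best of price[i] + best[k−i].
best[1] = 0
best[2] = 11
best[3] = max(11+0, 19+0) = 19
best[4] = max(11+11, 19+0) = 22
best[5] = max(11+19, 19+11) = 30
best[6] = max(11+22, 19+19, 9+0) = 38
best[7] = max(11+30, 19+22, 9+0) = 41
best[8] = max(11+38, 19+30, 9+11, 56+0) = 56
best[9] = max(11+41, 19+38, 9+19, 56+0) = 57
One optimal cutting: 3 + 3 + 3 → $57.

57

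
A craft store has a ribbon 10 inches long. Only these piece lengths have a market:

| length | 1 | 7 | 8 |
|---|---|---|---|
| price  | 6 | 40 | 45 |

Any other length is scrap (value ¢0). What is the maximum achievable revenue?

Build best[k] bottom-up: best[k] = max over allowed piece i of (p[i] + best[k−i]).
best[1] = 6
best[2] = 12  (first piece 1, then best[1]=6)
best[3] = 18  (first piece 1, then best[2]=12)
best[4] = 24  (first piece 1, then best[3]=18)
best[5] = 30  (first piece 1, then best[4]=24)
best[6] = 36  (first piece 1, then best[5]=30)
best[7] = 42  (first piece 1, then best[6]=36)
best[8] = 48  (first piece 1, then best[7]=42)
best[9] = 54  (first piece 1, then best[8]=48)
best[10] = 60  (first piece 1, then best[9]=54)
One optimal cutting: 1 + 1 + 1 + 1 + 1 + 1 + 1 + 1 + 1 + 1 → ¢60.

60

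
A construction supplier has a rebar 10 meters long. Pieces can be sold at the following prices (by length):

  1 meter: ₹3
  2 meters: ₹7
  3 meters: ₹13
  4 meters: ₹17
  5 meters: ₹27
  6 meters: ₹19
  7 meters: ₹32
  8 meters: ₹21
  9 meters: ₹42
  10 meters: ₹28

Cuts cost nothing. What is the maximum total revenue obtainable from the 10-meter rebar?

Build v[k] bottom-up: v[k] = max over allowed piece i of (p[i] + v[k−i]).
v[1] = 3
v[2] = max(3+3, 7+0) = 7
v[3] = max(3+7, 7+3, 13+0) = 13
v[4] = max(3+13, 7+7, 13+3, 17+0) = 17
v[5] = max(3+17, 7+13, 13+7, 17+3, 27+0) = 27
v[6] = max(3+27, 7+17, 13+13, 17+7, 27+3, 19+0) = 30
v[7] = max(3+30, 7+27, 13+17, …, 19+3, 32+0) = 34
v[8] = max(3+34, 7+30, 13+27, …, 32+3, 21+0) = 40
v[9] = max(3+40, 7+34, 13+30, …, 21+3, 42+0) = 44
v[10] = max(3+44, 7+40, 13+34, …, 42+3, 28+0) = 54
One optimal cutting: 5 + 5 → ₹27 + ₹27 = ₹54.

54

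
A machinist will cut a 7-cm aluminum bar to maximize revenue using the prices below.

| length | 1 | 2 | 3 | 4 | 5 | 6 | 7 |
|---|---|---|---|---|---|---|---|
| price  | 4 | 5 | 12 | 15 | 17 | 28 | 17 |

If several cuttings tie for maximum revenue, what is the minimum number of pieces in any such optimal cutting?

2

Build r[k] bottom-up: r[k] = max over allowed piece i of (p[i] + r[k−i]).
r[1] = 4
r[2] = 8  (first piece 1, then r[1]=4)
r[3] = 12  (first piece 1, then r[2]=8)
r[4] = 16  (first piece 1, then r[3]=12)
r[5] = 20  (first piece 1, then r[4]=16)
r[6] = 28
r[7] = 32  (first piece 1, then r[6]=28)
Maximum revenue is $32.
Now minimize piece count subject to staying optimal: for each k, pieces[k] = 1 + min over i with p[i]+r[k−i]=r[k] of pieces[k−i].
pieces[4] = 2
pieces[5] = 3
pieces[6] = 1
pieces[7] = 2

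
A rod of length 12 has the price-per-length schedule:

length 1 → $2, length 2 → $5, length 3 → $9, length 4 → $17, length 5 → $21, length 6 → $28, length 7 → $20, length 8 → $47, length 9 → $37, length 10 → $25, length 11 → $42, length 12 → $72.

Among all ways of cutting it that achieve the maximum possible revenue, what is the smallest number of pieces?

Consider every possible first cut. r[k] is the best of p[i]+r[k−i] over all sellable i≤k.
r[1] = 2
r[2] = max(2+2, 5+0) = 5
r[3] = max(2+5, 5+2, 9+0) = 9
r[4] = max(2+9, 5+5, 9+2, 17+0) = 17
r[5] = max(2+17, 5+9, 9+5, 17+2, 21+0) = 21
r[6] = max(2+21, 5+17, 9+9, 17+5, 21+2, 28+0) = 28
r[7] = max(2+28, 5+21, 9+17, …, 28+2, 20+0) = 30
r[8] = max(2+30, 5+28, 9+21, …, 20+2, 47+0) = 47
r[9] = max(2+47, 5+30, 9+28, …, 47+2, 37+0) = 49
r[10] = max(2+49, 5+47, 9+30, …, 37+2, 25+0) = 52
r[11] = max(2+52, 5+49, 9+47, …, 25+2, 42+0) = 56
r[12] = max(2+56, 5+52, 9+49, …, 42+2, 72+0) = 72
Maximum revenue is $72.
Now minimize piece count subject to staying optimal: for each k, pieces[k] = 1 + min over i with p[i]+r[k−i]=r[k] of pieces[k−i].
pieces[9] = 2
pieces[10] = 2
pieces[11] = 2
pieces[12] = 1

1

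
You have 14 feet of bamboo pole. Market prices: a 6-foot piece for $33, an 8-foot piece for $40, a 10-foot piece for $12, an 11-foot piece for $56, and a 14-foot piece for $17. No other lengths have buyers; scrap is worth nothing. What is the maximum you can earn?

73

Build r[k] bottom-up: r[k] = max over allowed piece i of (p[i] + r[k−i]).
r[1] = 0
r[2] = 0
r[3] = 0
r[4] = 0
r[5] = 0
r[6] = 33
r[7] = 33
r[8] = max(33+0, 40+0) = 40
r[9] = max(33+0, 40+0) = 40
r[10] = max(33+0, 40+0, 12+0) = 40
r[11] = max(33+0, 40+0, 12+0, 56+0) = 56
r[12] = max(33+33, 40+0, 12+0, 56+0) = 66
r[13] = max(33+33, 40+0, 12+0, 56+0) = 66
r[14] = max(33+40, 40+33, 12+0, 56+0, 17+0) = 73
One optimal cutting: 8 + 6 → $73.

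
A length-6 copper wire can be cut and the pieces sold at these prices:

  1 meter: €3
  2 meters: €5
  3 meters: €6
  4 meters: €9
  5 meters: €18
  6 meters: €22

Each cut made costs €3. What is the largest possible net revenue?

22

Build net[k] bottom-up: net[k] = max over allowed piece i of (p[i] + net[k−i]) − 3 per cut.
net[1] = 3
net[2] = 5
net[3] = 6
net[4] = 9
net[5] = 18
net[6] = 22
Best is to make no cuts and sell whole for €22.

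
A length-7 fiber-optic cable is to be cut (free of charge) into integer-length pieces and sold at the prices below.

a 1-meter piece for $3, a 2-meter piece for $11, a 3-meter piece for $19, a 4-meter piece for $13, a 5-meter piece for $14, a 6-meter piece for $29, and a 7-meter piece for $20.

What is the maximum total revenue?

Consider every possible first cut. v[k] is the best of p[i]+v[k−i] over all sellable i≤k.
v[1] = 3
v[2] = max(3+3, 11+0) = 11
v[3] = max(3+11, 11+3, 19+0) = 19
v[4] = max(3+19, 11+11, 19+3, 13+0) = 22
v[5] = max(3+22, 11+19, 19+11, 13+3, 14+0) = 30
v[6] = max(3+30, 11+22, 19+19, 13+11, 14+3, 29+0) = 38
v[7] = max(3+38, 11+30, 19+22, …, 29+3, 20+0) = 41
One optimal cutting: 3 + 3 + 1 → $19 + $19 + $3 = $41.

41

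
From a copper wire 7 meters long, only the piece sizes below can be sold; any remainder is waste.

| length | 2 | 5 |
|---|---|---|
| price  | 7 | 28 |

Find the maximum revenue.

Consider every possible first cut. best[k] is the best of p[i]+best[k−i] over all sellable i≤k.
best[1] = 0
best[2] = 7
best[3] = 7
best[4] = 14  (first piece 2, then best[2]=7)
best[5] = max(7+7, 28+0) = 28
best[6] = max(7+14, 28+0) = 28
best[7] = max(7+28, 28+7) = 35
One optimal cutting: 5 + 2 → €35.

35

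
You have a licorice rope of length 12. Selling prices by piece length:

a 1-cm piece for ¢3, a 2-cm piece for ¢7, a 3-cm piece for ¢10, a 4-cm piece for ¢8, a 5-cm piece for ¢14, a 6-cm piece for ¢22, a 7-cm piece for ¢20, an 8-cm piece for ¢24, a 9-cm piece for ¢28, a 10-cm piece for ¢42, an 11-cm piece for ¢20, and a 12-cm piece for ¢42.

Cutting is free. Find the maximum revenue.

49

Build R[k] bottom-up: R[k] = max over allowed piece i of (p[i] + R[k−i]).
R[1] = 3
R[2] = max(3+3, 7+0) = 7
R[3] = max(3+7, 7+3, 10+0) = 10
R[4] = max(3+10, 7+7, 10+3, 8+0) = 14
R[5] = max(3+14, 7+10, 10+7, 8+3, 14+0) = 17
R[6] = max(3+17, 7+14, 10+10, 8+7, 14+3, 22+0) = 22
R[7] = max(3+22, 7+17, 10+14, …, 22+3, 20+0) = 25
R[8] = max(3+25, 7+22, 10+17, …, 20+3, 24+0) = 29
R[9] = max(3+29, 7+25, 10+22, …, 24+3, 28+0) = 32
R[10] = max(3+32, 7+29, 10+25, …, 28+3, 42+0) = 42
R[11] = max(3+42, 7+32, 10+29, …, 42+3, 20+0) = 45
R[12] = max(3+45, 7+42, 10+32, …, 20+3, 42+0) = 49
One optimal cutting: 10 + 2 → ¢42 + ¢7 = ¢49.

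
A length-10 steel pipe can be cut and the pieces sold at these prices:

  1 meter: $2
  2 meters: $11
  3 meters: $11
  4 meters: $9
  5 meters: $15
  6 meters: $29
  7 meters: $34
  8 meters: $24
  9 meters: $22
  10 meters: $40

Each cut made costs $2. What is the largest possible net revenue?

47

Consider every possible first cut. v[k] is the best of p[i]+v[k−i] over all sellable i≤k, charging 2 whenever i<k.
v[1] = 2
v[2] = max(2+2-2, 11+0) = 11
v[3] = max(2+11-2, 11+2-2, 11+0) = 11
v[4] = max(2+11-2, 11+11-2, 11+2-2, 9+0) = 20
v[5] = max(2+20-2, 11+11-2, 11+11-2, 9+2-2, 15+0) = 20
v[6] = max(2+20-2, 11+20-2, 11+11-2, 9+11-2, 15+2-2, 29+0) = 29
v[7] = max(2+29-2, 11+20-2, 11+20-2, …, 29+2-2, 34+0) = 34
v[8] = max(2+34-2, 11+29-2, 11+20-2, …, 34+2-2, 24+0) = 38
v[9] = max(2+38-2, 11+34-2, 11+29-2, …, 24+2-2, 22+0) = 43
v[10] = max(2+43-2, 11+38-2, 11+34-2, …, 22+2-2, 40+0) = 47
One optimal plan: pieces 2 + 2 + 2 + 2 + 2 (4 cuts) → $55 − $8 = $47.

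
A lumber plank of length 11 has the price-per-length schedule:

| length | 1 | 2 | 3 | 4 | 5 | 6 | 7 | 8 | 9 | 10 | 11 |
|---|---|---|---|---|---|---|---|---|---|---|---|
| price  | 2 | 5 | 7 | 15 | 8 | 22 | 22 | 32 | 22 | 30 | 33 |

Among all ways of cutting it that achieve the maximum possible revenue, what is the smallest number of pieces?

Consider every possible first cut. r[k] is the best of p[i]+r[k−i] over all sellable i≤k.
r[1] = 2
r[2] = max(2+2, 5+0) = 5
r[3] = max(2+5, 5+2, 7+0) = 7
r[4] = max(2+7, 5+5, 7+2, 15+0) = 15
r[5] = max(2+15, 5+7, 7+5, 15+2, 8+0) = 17
r[6] = max(2+17, 5+15, 7+7, 15+5, 8+2, 22+0) = 22
r[7] = max(2+22, 5+17, 7+15, …, 22+2, 22+0) = 24
r[8] = max(2+24, 5+22, 7+17, …, 22+2, 32+0) = 32
r[9] = max(2+32, 5+24, 7+22, …, 32+2, 22+0) = 34
r[10] = max(2+34, 5+32, 7+24, …, 22+2, 30+0) = 37
r[11] = max(2+37, 5+34, 7+32, …, 30+2, 33+0) = 39
Maximum revenue is $39.
Now minimize piece count subject to staying optimal: for each k, pieces[k] = 1 + min over i with p[i]+r[k−i]=r[k] of pieces[k−i].
pieces[8] = 1
pieces[9] = 2
pieces[10] = 2
pieces[11] = 2

2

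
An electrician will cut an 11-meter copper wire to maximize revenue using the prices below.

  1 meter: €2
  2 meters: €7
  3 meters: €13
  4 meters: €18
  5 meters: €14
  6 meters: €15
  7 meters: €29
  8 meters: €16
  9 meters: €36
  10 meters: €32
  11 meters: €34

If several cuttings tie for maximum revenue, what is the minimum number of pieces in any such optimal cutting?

3

Build r[k] bottom-up: r[k] = max over allowed piece i of (p[i] + r[k−i]).
r[1] = 2
r[2] = max(2+2, 7+0) = 7
r[3] = max(2+7, 7+2, 13+0) = 13
r[4] = max(2+13, 7+7, 13+2, 18+0) = 18
r[5] = max(2+18, 7+13, 13+7, 18+2, 14+0) = 20
r[6] = max(2+20, 7+18, 13+13, 18+7, 14+2, 15+0) = 26
r[7] = max(2+26, 7+20, 13+18, …, 15+2, 29+0) = 31
r[8] = max(2+31, 7+26, 13+20, …, 29+2, 16+0) = 36
r[9] = max(2+36, 7+31, 13+26, …, 16+2, 36+0) = 39
r[10] = max(2+39, 7+36, 13+31, …, 36+2, 32+0) = 44
r[11] = max(2+44, 7+39, 13+36, …, 32+2, 34+0) = 49
Maximum revenue is €49.
Now minimize piece count subject to staying optimal: for each k, pieces[k] = 1 + min over i with p[i]+r[k−i]=r[k] of pieces[k−i].
pieces[8] = 2
pieces[9] = 3
pieces[10] = 3
pieces[11] = 3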